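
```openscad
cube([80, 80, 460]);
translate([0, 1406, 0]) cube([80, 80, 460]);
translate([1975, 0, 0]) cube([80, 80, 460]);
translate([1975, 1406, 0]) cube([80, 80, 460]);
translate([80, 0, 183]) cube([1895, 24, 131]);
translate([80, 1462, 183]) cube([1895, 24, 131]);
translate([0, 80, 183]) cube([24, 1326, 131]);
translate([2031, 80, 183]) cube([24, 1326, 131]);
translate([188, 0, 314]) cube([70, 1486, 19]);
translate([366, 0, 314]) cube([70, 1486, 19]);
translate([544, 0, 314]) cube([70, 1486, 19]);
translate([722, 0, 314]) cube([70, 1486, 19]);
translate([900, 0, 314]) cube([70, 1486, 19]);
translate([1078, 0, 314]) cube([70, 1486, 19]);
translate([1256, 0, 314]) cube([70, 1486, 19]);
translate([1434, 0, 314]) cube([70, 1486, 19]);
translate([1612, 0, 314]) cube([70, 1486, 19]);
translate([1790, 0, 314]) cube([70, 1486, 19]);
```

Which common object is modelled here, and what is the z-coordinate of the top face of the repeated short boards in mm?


A bed frame. The slat-top height is 333 mm.

Four posts, four rails, and a row of slats — a bed frame. Slats sit on the rails at z = 183 + 131 = 314; with slat thickness 19, the top is 333 mm.


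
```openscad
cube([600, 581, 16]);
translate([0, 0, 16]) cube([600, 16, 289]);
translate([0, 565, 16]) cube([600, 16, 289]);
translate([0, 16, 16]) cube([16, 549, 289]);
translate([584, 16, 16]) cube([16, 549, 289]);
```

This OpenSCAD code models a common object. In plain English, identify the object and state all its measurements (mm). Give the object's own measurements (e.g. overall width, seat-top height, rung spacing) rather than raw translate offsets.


An open-topped rectangular box: outside dimensions 600×581×305 mm, with a uniform wall and base thickness of 16 mm. The base is a full 600×581 slab on the floor; four walls sit on top of the base. The front and back walls (the −y and +y sides) span the full width; the two side walls fit between them.


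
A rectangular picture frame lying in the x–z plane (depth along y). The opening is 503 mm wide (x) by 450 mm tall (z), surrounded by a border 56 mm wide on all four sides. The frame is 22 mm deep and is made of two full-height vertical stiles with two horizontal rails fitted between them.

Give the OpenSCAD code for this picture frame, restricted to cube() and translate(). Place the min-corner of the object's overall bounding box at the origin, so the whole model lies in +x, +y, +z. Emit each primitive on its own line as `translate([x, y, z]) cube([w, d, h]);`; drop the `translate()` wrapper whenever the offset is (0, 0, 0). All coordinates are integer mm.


cube([56, 22, 562]);
translate([559, 0, 0]) cube([56, 22, 562]);
translate([56, 0, 0]) cube([503, 22, 56]);
translate([56, 0, 506]) cube([503, 22, 56]);


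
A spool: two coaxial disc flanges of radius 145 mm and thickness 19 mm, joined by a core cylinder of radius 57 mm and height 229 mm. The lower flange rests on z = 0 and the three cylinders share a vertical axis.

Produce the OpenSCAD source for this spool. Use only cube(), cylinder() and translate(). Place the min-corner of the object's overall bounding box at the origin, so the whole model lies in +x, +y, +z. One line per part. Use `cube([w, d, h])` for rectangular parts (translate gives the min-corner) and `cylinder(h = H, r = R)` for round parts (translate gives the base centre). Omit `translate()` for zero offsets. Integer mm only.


translate([145, 145, 0]) cylinder(h = 19, r = 145);
translate([145, 145, 19]) cylinder(h = 229, r = 57);
translate([145, 145, 248]) cylinder(h = 19, r = 145);


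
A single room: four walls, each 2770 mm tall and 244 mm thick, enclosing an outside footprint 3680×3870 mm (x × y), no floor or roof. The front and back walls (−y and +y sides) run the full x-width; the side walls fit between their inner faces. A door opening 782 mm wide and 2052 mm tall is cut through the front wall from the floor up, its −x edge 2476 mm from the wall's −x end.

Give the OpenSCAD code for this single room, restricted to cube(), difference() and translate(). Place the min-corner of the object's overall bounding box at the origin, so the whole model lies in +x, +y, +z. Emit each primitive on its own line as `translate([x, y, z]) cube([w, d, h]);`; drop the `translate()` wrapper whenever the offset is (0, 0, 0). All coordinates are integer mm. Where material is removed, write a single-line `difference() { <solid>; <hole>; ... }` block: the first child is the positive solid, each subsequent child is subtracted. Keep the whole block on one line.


difference() { cube([3680, 244, 2770]); translate([2476, 0, 0]) cube([782, 244, 2052]); }
translate([0, 3626, 0]) cube([3680, 244, 2770]);
translate([0, 244, 0]) cube([244, 3382, 2770]);
translate([3436, 244, 0]) cube([244, 3382, 2770]);


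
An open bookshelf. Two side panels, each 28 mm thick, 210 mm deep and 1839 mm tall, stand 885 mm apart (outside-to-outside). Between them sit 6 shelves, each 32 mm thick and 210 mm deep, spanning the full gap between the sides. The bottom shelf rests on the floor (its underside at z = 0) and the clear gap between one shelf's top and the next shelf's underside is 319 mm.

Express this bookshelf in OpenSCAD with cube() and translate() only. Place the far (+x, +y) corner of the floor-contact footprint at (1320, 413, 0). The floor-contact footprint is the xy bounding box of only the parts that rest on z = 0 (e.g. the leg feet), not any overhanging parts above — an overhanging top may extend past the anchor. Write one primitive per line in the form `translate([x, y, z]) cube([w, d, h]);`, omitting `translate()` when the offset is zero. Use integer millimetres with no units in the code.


translate([435, 203, 0]) cube([28, 210, 1839]);
translate([1292, 203, 0]) cube([28, 210, 1839]);
translate([463, 203, 0]) cube([829, 210, 32]);
translate([463, 203, 351]) cube([829, 210, 32]);
translate([463, 203, 702]) cube([829, 210, 32]);
translate([463, 203, 1053]) cube([829, 210, 32]);
translate([463, 203, 1404]) cube([829, 210, 32]);
translate([463, 203, 1755]) cube([829, 210, 32]);


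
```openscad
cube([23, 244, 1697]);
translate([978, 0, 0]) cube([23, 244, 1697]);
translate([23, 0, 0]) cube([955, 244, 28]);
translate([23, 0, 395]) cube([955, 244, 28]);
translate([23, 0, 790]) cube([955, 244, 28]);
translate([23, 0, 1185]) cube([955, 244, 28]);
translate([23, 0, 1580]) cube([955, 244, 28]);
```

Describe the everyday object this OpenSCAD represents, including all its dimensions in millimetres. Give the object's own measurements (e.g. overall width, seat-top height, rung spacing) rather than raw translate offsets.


An open bookshelf. Two side panels, each 23 mm thick, 244 mm deep and 1697 mm tall, stand 1001 mm apart (outside-to-outside). Between them sit 5 shelves, each 28 mm thick and 244 mm deep, spanning the full gap between the sides. The bottom shelf rests on the floor (its underside at z = 0) and the clear gap between one shelf's top and the next shelf's underside is 367 mm.


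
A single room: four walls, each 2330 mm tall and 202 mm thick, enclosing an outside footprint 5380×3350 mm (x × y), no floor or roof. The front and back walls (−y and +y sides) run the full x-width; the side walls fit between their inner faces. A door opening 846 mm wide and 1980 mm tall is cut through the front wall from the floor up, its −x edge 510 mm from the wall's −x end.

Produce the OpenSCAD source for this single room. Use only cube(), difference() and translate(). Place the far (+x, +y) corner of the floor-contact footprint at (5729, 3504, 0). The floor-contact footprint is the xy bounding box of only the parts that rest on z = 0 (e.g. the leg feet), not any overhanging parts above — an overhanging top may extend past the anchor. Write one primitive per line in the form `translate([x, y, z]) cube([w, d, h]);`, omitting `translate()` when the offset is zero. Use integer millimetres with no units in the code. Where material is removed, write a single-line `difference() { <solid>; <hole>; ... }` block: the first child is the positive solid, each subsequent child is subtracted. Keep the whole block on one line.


difference() { translate([349, 154, 0]) cube([5380, 202, 2330]); translate([859, 154, 0]) cube([846, 202, 1980]); }
translate([349, 3302, 0]) cube([5380, 202, 2330]);
translate([349, 356, 0]) cube([202, 2946, 2330]);
translate([5527, 356, 0]) cube([202, 2946, 2330]);


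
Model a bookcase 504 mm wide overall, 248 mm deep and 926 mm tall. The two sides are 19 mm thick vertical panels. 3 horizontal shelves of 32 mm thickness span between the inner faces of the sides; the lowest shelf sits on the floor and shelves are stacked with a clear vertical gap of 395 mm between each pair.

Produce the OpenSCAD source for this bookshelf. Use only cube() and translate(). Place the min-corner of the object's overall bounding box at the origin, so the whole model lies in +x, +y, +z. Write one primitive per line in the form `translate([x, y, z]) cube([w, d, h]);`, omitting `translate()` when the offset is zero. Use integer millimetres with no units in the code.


cube([19, 248, 926]);
translate([485, 0, 0]) cube([19, 248, 926]);
translate([19, 0, 0]) cube([466, 248, 32]);
translate([19, 0, 427]) cube([466, 248, 32]);
translate([19, 0, 854]) cube([466, 248, 32]);


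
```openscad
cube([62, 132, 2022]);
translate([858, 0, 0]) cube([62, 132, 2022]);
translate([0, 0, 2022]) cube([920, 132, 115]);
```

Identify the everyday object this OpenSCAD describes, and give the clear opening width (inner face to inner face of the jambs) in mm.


A door frame. The clear opening width is 796 mm.

Two 2022 mm tall posts with a header on top — a door frame. The left jamb is 62 mm wide at x = 0; the right jamb starts at x = 858. The clear opening is 858 − 62 = 796 mm.


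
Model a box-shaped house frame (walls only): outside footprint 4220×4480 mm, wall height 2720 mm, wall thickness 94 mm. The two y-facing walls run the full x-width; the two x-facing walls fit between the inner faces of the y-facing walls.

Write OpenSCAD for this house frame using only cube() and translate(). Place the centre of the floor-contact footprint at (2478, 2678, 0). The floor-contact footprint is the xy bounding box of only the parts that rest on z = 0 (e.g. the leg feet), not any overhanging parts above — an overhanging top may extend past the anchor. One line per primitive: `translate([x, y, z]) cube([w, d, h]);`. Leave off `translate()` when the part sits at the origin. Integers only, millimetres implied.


translate([368, 438, 0]) cube([4220, 94, 2720]);
translate([368, 4824, 0]) cube([4220, 94, 2720]);
translate([368, 532, 0]) cube([94, 4292, 2720]);
translate([4494, 532, 0]) cube([94, 4292, 2720]);


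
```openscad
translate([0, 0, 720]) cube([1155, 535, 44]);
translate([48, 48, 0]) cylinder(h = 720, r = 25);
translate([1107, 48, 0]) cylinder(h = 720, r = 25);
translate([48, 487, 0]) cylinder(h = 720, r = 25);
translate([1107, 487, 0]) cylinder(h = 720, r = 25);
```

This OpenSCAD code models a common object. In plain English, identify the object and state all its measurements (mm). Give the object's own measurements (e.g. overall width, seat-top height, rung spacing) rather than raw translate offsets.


A rectangular dining table. The top is 1155×535×44 mm with its upper surface at z = 764 mm. It stands on four round legs of 50 mm diameter, each leg's bounding box inset 23 mm from the nearest pair of top edges, running from the floor to the underside of the top.


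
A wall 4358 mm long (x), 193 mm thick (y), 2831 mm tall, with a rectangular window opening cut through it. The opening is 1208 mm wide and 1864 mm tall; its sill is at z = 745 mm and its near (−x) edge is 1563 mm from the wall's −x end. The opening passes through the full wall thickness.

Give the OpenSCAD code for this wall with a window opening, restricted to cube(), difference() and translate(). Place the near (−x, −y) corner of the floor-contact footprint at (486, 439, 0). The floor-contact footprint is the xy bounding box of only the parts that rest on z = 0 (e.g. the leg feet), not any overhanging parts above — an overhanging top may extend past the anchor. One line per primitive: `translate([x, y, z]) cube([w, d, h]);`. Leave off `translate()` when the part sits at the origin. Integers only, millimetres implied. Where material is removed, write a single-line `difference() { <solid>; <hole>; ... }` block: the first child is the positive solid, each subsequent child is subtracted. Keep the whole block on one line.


difference() { translate([486, 439, 0]) cube([4358, 193, 2831]); translate([2049, 439, 745]) cube([1208, 193, 1864]); }


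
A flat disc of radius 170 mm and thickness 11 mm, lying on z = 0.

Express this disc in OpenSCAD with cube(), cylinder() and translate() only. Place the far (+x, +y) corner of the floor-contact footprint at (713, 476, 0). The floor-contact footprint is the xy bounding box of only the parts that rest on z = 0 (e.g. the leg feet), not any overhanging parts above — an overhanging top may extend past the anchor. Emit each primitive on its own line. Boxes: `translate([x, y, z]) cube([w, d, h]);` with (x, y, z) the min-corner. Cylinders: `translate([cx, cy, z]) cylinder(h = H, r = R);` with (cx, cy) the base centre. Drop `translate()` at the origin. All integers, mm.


translate([543, 306, 0]) cylinder(h = 11, r = 170);


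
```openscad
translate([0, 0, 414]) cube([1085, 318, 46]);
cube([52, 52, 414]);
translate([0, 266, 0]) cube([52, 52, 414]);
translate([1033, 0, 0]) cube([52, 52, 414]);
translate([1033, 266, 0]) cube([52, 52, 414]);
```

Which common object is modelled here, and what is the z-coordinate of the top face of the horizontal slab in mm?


A bench. The seat-top height is 460 mm.

A long slab on four corner posts — a bench. The slab sits at z = 414 with thickness 46, so the top is 414 + 46 = 460 mm.


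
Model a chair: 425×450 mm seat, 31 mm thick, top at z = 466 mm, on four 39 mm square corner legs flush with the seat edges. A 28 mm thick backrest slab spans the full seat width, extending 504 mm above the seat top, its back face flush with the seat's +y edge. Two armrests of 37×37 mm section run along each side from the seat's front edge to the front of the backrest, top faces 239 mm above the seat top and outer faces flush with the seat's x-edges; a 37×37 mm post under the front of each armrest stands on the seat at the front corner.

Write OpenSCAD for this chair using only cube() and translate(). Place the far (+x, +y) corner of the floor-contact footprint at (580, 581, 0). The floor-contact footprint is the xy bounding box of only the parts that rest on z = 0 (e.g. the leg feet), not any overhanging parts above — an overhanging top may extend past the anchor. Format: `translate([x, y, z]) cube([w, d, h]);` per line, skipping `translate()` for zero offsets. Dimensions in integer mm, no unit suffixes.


translate([155, 131, 435]) cube([425, 450, 31]);
translate([155, 131, 0]) cube([39, 39, 435]);
translate([541, 131, 0]) cube([39, 39, 435]);
translate([155, 542, 0]) cube([39, 39, 435]);
translate([541, 542, 0]) cube([39, 39, 435]);
translate([155, 553, 466]) cube([425, 28, 504]);
translate([155, 131, 668]) cube([37, 422, 37]);
translate([543, 131, 668]) cube([37, 422, 37]);
translate([155, 131, 466]) cube([37, 37, 202]);
translate([543, 131, 466]) cube([37, 37, 202]);


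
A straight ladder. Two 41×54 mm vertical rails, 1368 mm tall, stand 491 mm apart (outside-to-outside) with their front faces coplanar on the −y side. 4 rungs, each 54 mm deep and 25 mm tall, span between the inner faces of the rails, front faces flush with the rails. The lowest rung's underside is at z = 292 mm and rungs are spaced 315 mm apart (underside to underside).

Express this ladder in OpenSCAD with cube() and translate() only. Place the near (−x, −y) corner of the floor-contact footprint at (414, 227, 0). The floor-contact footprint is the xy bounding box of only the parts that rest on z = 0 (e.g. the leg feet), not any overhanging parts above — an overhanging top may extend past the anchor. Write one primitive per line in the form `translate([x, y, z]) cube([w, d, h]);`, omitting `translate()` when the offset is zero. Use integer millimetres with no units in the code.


translate([414, 227, 0]) cube([41, 54, 1368]);
translate([864, 227, 0]) cube([41, 54, 1368]);
translate([455, 227, 292]) cube([409, 54, 25]);
translate([455, 227, 607]) cube([409, 54, 25]);
translate([455, 227, 922]) cube([409, 54, 25]);
translate([455, 227, 1237]) cube([409, 54, 25]);


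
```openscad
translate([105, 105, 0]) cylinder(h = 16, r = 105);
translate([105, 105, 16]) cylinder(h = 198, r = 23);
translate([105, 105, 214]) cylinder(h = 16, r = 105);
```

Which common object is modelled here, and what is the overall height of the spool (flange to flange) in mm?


A spool. The overall height is 230 mm.

Three coaxial cylinders, large–small–large — a spool. Two 16 mm flanges and a 198 mm core give 16 + 198 + 16 = 230 mm.


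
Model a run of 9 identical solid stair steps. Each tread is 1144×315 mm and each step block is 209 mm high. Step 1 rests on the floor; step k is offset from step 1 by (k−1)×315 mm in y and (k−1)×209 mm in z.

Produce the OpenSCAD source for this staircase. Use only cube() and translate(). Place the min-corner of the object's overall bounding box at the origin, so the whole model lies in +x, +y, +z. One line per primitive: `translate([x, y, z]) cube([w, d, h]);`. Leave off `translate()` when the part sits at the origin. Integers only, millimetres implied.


cube([1144, 315, 209]);
translate([0, 315, 209]) cube([1144, 315, 209]);
translate([0, 630, 418]) cube([1144, 315, 209]);
translate([0, 945, 627]) cube([1144, 315, 209]);
translate([0, 1260, 836]) cube([1144, 315, 209]);
translate([0, 1575, 1045]) cube([1144, 315, 209]);
translate([0, 1890, 1254]) cube([1144, 315, 209]);
translate([0, 2205, 1463]) cube([1144, 315, 209]);
translate([0, 2520, 1672]) cube([1144, 315, 209]);


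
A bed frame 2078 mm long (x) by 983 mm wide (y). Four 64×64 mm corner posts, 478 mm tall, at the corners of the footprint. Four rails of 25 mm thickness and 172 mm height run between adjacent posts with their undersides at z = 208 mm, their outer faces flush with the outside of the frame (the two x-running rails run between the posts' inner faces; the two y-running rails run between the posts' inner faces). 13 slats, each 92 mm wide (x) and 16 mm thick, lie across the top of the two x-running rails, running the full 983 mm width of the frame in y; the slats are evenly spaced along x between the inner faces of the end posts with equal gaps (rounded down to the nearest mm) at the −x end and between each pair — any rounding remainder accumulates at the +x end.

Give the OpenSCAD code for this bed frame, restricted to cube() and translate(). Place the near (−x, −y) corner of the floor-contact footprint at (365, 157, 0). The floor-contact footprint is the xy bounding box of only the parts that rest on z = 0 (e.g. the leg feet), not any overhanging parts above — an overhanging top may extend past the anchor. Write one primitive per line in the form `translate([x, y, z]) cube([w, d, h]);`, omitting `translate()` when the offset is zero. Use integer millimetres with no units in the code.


translate([365, 157, 0]) cube([64, 64, 478]);
translate([365, 1076, 0]) cube([64, 64, 478]);
translate([2379, 157, 0]) cube([64, 64, 478]);
translate([2379, 1076, 0]) cube([64, 64, 478]);
translate([429, 157, 208]) cube([1950, 25, 172]);
translate([429, 1115, 208]) cube([1950, 25, 172]);
translate([365, 221, 208]) cube([25, 855, 172]);
translate([2418, 221, 208]) cube([25, 855, 172]);
translate([482, 157, 380]) cube([92, 983, 16]);
translate([627, 157, 380]) cube([92, 983, 16]);
translate([772, 157, 380]) cube([92, 983, 16]);
translate([917, 157, 380]) cube([92, 983, 16]);
translate([1062, 157, 380]) cube([92, 983, 16]);
translate([1207, 157, 380]) cube([92, 983, 16]);
translate([1352, 157, 380]) cube([92, 983, 16]);
translate([1497, 157, 380]) cube([92, 983, 16]);
translate([1642, 157, 380]) cube([92, 983, 16]);
translate([1787, 157, 380]) cube([92, 983, 16]);
translate([1932, 157, 380]) cube([92, 983, 16]);
translate([2077, 157, 380]) cube([92, 983, 16]);
translate([2222, 157, 380]) cube([92, 983, 16]);


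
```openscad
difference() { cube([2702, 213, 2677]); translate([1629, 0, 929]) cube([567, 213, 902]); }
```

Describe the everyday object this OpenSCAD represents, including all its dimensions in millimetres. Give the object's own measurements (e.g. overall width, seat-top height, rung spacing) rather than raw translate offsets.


A wall 2702 mm long (x), 213 mm thick (y), 2677 mm tall, with a rectangular window opening cut through it. The opening is 567 mm wide and 902 mm tall; its sill is at z = 929 mm and its near (−x) edge is 1629 mm from the wall's −x end. The opening passes through the full wall thickness.


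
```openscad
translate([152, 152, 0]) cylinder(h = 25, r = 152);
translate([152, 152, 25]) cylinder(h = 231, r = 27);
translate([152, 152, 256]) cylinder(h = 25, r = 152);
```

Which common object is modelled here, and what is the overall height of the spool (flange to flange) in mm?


A spool. The overall height is 281 mm.

Three coaxial cylinders, large–small–large — a spool. Two 25 mm flanges and a 231 mm core give 25 + 231 + 25 = 281 mm.


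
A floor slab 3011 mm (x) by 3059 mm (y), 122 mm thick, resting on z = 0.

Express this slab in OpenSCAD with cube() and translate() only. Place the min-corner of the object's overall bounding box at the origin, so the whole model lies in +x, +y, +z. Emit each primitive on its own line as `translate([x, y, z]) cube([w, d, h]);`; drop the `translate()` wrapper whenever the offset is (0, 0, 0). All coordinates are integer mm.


cube([3011, 3059, 122]);


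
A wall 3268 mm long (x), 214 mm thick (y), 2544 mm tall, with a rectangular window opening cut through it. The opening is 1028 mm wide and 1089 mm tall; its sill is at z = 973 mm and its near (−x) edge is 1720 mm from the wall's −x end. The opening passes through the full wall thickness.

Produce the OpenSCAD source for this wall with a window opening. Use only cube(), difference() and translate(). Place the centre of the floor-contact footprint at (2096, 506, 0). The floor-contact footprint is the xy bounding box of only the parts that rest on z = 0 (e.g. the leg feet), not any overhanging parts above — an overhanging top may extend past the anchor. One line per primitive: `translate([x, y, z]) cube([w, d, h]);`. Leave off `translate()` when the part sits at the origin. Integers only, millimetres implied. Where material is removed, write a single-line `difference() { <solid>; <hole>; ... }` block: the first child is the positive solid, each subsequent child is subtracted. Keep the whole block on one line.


difference() { translate([462, 399, 0]) cube([3268, 214, 2544]); translate([2182, 399, 973]) cube([1028, 214, 1089]); }


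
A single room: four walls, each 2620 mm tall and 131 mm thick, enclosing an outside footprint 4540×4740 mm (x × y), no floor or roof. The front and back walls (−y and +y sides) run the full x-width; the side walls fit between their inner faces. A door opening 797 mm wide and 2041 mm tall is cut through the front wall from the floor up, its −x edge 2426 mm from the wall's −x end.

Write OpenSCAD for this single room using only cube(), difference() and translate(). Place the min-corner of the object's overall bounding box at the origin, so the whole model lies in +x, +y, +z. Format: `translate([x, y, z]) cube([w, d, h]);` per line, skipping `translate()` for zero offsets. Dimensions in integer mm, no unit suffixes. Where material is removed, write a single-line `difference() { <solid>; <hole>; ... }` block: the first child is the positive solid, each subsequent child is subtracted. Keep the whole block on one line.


difference() { cube([4540, 131, 2620]); translate([2426, 0, 0]) cube([797, 131, 2041]); }
translate([0, 4609, 0]) cube([4540, 131, 2620]);
translate([0, 131, 0]) cube([131, 4478, 2620]);
translate([4409, 131, 0]) cube([131, 4478, 2620]);


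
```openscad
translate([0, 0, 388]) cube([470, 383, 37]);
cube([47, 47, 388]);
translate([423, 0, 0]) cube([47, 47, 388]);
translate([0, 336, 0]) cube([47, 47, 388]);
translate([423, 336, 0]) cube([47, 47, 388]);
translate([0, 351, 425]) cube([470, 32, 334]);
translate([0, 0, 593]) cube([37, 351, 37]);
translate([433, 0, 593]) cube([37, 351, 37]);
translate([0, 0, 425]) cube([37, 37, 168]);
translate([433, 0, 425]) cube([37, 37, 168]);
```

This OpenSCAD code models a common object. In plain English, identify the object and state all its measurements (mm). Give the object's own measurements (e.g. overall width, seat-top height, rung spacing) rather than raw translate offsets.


A chair. The seat is a 470×383×37 mm slab with its top at z = 425 mm, on four 47×47 mm corner legs (flush with the seat edges, standing on z = 0). A flat backrest 32 mm thick, 334 mm tall, spans the full seat width and rises from the seat top along its +y edge, rear face flush with the rear of the seat. Two armrests of 37×37 mm section run along each side from the seat's front edge to the front of the backrest, top faces 205 mm above the seat top and outer faces flush with the seat's x-edges; a 37×37 mm post under the front of each armrest stands on the seat at the front corner.


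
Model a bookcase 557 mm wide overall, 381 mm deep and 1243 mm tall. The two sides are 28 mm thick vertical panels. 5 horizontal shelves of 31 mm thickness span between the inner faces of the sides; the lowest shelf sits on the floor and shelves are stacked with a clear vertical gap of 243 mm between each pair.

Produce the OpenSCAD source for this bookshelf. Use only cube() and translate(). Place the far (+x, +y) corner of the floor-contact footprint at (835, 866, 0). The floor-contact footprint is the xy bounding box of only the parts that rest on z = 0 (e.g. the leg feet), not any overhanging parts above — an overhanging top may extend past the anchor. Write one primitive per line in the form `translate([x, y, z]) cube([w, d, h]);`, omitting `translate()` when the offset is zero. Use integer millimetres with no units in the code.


translate([278, 485, 0]) cube([28, 381, 1243]);
translate([807, 485, 0]) cube([28, 381, 1243]);
translate([306, 485, 0]) cube([501, 381, 31]);
translate([306, 485, 274]) cube([501, 381, 31]);
translate([306, 485, 548]) cube([501, 381, 31]);
translate([306, 485, 822]) cube([501, 381, 31]);
translate([306, 485, 1096]) cube([501, 381, 31]);


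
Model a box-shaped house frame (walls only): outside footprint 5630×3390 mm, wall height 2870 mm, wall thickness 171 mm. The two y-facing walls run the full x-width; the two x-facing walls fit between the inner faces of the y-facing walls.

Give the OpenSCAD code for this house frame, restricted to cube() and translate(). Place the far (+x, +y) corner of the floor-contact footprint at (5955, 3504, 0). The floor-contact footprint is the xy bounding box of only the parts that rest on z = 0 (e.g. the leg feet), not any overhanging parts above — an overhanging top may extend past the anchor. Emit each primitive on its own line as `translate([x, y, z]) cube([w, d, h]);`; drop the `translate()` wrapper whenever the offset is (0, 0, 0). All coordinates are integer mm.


translate([325, 114, 0]) cube([5630, 171, 2870]);
translate([325, 3333, 0]) cube([5630, 171, 2870]);
translate([325, 285, 0]) cube([171, 3048, 2870]);
translate([5784, 285, 0]) cube([171, 3048, 2870]);


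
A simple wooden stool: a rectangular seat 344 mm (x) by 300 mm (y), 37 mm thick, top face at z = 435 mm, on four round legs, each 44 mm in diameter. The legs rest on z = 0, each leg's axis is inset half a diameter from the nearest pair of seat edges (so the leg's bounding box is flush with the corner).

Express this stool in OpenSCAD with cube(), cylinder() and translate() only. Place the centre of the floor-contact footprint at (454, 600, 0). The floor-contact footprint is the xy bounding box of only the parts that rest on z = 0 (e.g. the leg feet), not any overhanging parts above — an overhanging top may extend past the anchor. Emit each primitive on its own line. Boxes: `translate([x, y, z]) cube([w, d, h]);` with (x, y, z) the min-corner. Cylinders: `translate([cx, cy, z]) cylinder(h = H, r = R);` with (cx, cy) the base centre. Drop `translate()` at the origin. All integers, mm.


// leg_h = 435 - 37 = 398
translate([282, 450, 398]) cube([344, 300, 37]);
translate([304, 472, 0]) cylinder(h = 398, r = 22);
translate([604, 472, 0]) cylinder(h = 398, r = 22);
translate([304, 728, 0]) cylinder(h = 398, r = 22);
translate([604, 728, 0]) cylinder(h = 398, r = 22);


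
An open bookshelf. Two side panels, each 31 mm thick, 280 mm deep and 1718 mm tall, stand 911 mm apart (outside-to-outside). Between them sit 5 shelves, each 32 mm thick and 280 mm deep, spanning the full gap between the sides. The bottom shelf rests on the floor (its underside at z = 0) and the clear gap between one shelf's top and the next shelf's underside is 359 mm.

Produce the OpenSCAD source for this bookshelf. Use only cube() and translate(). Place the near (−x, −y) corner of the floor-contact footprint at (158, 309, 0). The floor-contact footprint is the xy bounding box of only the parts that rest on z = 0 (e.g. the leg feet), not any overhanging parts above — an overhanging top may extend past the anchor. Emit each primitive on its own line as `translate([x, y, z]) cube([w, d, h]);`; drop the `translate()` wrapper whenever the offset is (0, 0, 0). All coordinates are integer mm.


translate([158, 309, 0]) cube([31, 280, 1718]);
translate([1038, 309, 0]) cube([31, 280, 1718]);
translate([189, 309, 0]) cube([849, 280, 32]);
translate([189, 309, 391]) cube([849, 280, 32]);
translate([189, 309, 782]) cube([849, 280, 32]);
translate([189, 309, 1173]) cube([849, 280, 32]);
translate([189, 309, 1564]) cube([849, 280, 32]);


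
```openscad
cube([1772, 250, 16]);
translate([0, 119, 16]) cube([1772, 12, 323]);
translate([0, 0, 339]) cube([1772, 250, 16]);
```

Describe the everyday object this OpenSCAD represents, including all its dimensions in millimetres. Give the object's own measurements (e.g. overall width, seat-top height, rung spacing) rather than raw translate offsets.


An I-beam lying along x, 1772 mm long. Overall section height 355 mm. Two flanges 250 mm wide (y) and 16 mm thick, one on the floor and one at the top; a web 12 mm thick runs between them, centred on the flange width.


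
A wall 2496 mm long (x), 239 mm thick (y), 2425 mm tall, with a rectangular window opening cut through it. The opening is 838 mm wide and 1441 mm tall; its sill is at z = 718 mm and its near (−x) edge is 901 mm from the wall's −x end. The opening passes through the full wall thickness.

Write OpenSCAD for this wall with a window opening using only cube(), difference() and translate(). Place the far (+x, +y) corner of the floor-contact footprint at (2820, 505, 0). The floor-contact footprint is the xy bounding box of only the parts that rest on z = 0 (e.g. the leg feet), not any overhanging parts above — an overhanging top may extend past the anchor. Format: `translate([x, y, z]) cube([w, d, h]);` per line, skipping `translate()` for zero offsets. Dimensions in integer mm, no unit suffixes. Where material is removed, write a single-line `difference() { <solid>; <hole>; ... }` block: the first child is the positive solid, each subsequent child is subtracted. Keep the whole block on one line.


difference() { translate([324, 266, 0]) cube([2496, 239, 2425]); translate([1225, 266, 718]) cube([838, 239, 1441]); }


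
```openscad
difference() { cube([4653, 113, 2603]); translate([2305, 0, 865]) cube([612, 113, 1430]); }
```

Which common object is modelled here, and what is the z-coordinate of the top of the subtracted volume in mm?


A wall with a window opening. The window head height is 2295 mm.

A wall with a rectangular opening subtracted — a window. Sill at z = 865, opening 1430 mm tall, so the head is at 865 + 1430 = 2295 mm.


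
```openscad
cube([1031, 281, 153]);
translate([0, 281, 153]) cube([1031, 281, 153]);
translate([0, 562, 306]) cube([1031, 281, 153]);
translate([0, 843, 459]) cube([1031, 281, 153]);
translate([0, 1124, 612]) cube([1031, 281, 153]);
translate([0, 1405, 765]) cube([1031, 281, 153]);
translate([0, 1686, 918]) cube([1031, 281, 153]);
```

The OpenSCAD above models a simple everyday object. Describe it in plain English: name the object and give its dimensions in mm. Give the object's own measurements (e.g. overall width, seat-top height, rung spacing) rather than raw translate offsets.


A straight staircase of 7 solid steps. Each step is 1031 mm wide (x), 281 mm deep (y, the going) and 153 mm tall (the rise). The first step rests on the floor; each subsequent step sits one going further in +y and one rise higher in +z, directly behind and above the previous step with no overlap.


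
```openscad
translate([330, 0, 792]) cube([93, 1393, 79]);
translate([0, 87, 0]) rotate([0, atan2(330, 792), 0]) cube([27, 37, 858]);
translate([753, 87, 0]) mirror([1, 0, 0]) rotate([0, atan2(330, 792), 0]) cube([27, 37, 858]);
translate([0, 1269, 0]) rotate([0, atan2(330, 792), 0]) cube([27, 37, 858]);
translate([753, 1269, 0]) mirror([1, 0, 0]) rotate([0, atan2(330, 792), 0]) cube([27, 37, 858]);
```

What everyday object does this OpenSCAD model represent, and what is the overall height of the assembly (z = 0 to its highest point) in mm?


A sawhorse. The overall height is 871 mm.

A beam across two mirrored pairs of raked legs — a sawhorse. The beam's underside is at z = 792 (matching the legs' vertical rise in atan2(330, 792)) and the beam is 79 mm tall, so its top is at 792 + 79 = 871 mm. The raked legs top out at the beam's underside, so that is the highest point.


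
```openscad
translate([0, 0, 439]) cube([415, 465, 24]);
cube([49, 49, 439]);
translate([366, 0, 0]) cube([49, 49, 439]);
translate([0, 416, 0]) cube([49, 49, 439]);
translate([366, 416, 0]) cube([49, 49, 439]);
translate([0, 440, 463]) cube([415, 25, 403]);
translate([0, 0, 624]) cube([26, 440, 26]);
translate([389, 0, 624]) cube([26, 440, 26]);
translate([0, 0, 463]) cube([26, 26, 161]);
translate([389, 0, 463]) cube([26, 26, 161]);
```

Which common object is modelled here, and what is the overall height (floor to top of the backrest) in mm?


A chair. The overall height is 866 mm.

A slab on four corner posts with a tall panel at the back — a chair. The seat slab sits at z = 439 with thickness 24, and the 403 mm backrest starts at the seat top, so the overall height is 439 + 24 + 403 = 866 mm.


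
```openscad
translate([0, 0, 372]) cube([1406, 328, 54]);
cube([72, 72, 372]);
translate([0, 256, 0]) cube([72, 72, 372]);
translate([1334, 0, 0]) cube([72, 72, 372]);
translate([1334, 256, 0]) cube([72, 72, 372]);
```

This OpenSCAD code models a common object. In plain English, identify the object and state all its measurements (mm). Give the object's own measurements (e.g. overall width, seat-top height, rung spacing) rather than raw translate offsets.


A long wooden bench with a 1406 mm (x) × 328 mm (y) seat, 54 mm thick, its top surface 426 mm above the floor. Four 72 mm square legs at the seat corners, flush with the edges, run from z = 0 to the seat underside.


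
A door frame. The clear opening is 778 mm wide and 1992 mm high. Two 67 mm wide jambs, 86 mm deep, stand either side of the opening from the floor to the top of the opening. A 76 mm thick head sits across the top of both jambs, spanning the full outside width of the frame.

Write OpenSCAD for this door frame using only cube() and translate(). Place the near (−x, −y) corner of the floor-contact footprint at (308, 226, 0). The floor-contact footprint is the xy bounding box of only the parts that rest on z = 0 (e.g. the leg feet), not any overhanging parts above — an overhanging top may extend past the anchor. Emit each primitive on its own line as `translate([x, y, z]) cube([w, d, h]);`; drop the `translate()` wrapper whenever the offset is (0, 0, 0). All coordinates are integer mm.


translate([308, 226, 0]) cube([67, 86, 1992]);
translate([1153, 226, 0]) cube([67, 86, 1992]);
translate([308, 226, 1992]) cube([912, 86, 76]);


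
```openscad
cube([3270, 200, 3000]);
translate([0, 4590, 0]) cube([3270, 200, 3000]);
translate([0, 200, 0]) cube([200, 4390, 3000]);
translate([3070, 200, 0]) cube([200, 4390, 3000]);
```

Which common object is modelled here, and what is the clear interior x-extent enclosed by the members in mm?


A house (or room) frame. The interior width is 2870 mm.

Four 3000 mm walls enclosing a rectangle with no floor or roof — a room or house frame. Outside width is 3270 mm and wall thickness is 200 mm, so the interior width is 3270 − 2 × 200 = 2870 mm.


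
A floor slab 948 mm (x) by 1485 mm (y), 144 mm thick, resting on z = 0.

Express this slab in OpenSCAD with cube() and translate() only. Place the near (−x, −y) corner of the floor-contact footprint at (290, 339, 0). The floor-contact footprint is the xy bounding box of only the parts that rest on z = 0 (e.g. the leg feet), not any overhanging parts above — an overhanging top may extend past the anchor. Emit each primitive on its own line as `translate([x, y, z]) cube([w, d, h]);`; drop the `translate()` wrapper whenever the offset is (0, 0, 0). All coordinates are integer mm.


translate([290, 339, 0]) cube([948, 1485, 144]);


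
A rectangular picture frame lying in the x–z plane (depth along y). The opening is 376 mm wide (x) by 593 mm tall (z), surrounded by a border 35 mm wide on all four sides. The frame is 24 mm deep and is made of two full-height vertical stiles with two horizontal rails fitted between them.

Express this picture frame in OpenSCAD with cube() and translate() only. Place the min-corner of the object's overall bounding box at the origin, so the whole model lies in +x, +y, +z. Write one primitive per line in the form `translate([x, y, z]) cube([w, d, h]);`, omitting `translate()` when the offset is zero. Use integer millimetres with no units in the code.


cube([35, 24, 663]);
translate([411, 0, 0]) cube([35, 24, 663]);
translate([35, 0, 0]) cube([376, 24, 35]);
translate([35, 0, 628]) cube([376, 24, 35]);


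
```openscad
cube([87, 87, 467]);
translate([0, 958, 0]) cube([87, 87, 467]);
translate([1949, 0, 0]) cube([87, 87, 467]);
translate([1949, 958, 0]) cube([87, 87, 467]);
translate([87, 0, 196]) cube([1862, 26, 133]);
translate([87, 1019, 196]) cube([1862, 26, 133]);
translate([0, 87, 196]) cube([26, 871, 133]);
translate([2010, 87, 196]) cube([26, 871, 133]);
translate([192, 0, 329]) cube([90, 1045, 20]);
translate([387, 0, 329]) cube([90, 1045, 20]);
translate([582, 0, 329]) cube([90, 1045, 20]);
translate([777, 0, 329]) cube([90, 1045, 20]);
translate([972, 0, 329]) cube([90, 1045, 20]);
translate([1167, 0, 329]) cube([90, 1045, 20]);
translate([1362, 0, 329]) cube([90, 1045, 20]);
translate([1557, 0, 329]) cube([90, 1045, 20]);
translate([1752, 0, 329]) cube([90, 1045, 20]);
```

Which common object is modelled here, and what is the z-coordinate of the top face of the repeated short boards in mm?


A bed frame. The slat-top height is 349 mm.

Four posts, four rails, and a row of slats — a bed frame. Slats sit on the rails at z = 196 + 133 = 329; with slat thickness 20, the top is 349 mm.


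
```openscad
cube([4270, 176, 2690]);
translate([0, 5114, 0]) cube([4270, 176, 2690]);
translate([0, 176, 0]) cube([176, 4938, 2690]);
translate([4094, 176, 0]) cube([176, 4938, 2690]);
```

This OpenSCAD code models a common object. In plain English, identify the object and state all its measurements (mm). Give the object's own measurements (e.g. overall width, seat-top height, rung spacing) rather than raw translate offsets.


The wall frame of a small rectangular building: four walls, each 2690 mm tall and 176 mm thick, enclosing a footprint 4270 mm (x) by 5290 mm (y) outside-to-outside, with no floor or roof. The front and back walls (the −y and +y sides) span the full width; the two side walls fit between them.
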